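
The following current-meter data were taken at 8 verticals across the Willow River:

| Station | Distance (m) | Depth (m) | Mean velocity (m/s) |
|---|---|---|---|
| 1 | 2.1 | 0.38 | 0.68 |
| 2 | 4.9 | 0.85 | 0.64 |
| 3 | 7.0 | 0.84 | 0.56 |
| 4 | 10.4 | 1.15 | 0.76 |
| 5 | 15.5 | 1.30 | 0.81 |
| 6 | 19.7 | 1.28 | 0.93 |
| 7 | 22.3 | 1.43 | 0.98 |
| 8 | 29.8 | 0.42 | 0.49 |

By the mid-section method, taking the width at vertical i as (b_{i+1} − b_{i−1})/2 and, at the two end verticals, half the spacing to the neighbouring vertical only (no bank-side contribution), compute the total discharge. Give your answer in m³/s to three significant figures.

w_1 = (4.9 − 2.1)/2 = 1.4 m; q_1 = 0.68 × 0.38 × 1.4 = 0.3618 m³/s
w_2 = (7.0 − 2.1)/2 = 2.45 m; q_2 = 0.64 × 0.85 × 2.45 = 1.333 m³/s
w_3 = (10.4 − 4.9)/2 = 2.75 m; q_3 = 0.56 × 0.84 × 2.75 = 1.294 m³/s
w_4 = (15.5 − 7.0)/2 = 4.25 m; q_4 = 0.76 × 1.15 × 4.25 = 3.715 m³/s
w_5 = (19.7 − 10.4)/2 = 4.65 m; q_5 = 0.81 × 1.30 × 4.65 = 4.896 m³/s
w_6 = (22.3 − 15.5)/2 = 3.4 m; q_6 = 0.93 × 1.28 × 3.4 = 4.047 m³/s
w_7 = (29.8 − 19.7)/2 = 5.05 m; q_7 = 0.98 × 1.43 × 5.05 = 7.077 m³/s
w_8 = (29.8 − 22.3)/2 = 3.75 m; q_8 = 0.49 × 0.42 × 3.75 = 0.7718 m³/s
Q = Σ qᵢ = 23.50 m³/s

23.5 m³/s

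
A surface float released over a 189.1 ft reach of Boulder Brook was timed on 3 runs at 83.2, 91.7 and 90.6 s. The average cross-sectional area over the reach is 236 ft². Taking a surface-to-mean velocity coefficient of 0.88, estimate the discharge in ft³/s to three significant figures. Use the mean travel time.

t̄ = (83.2 + 91.7 + 90.6) / 3 = 88.5 s
v_surface = L / t̄ = 189.1 / 88.5 = 2.137 ft/s
v_mean = 0.88 × 2.137 = 1.880 ft/s
Q = A × v_mean = 236 × 1.880 = 443.8 ft³/s

444 ft³/s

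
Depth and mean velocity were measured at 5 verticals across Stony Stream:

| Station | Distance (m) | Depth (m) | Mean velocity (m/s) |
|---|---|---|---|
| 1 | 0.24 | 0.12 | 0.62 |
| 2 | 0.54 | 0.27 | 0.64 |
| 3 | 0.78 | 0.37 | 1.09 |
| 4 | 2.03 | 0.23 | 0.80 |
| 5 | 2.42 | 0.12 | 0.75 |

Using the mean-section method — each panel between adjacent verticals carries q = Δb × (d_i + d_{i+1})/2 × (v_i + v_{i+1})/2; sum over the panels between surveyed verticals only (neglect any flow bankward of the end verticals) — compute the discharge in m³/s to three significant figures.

Panel 1-2: Δb = 0.3 m, d̄ = (0.12+0.27)/2 = 0.195, v̄ = (0.62+0.64)/2 = 0.63 → q = 0.3×0.195×0.63 = 0.03686 m³/s
Panel 2-3: Δb = 0.24 m, d̄ = (0.27+0.37)/2 = 0.32, v̄ = (0.64+1.09)/2 = 0.865 → q = 0.24×0.32×0.865 = 0.06643 m³/s
Panel 3-4: Δb = 1.25 m, d̄ = (0.37+0.23)/2 = 0.3, v̄ = (1.09+0.80)/2 = 0.945 → q = 1.25×0.3×0.945 = 0.3544 m³/s
Panel 4-5: Δb = 0.39 m, d̄ = (0.23+0.12)/2 = 0.175, v̄ = (0.80+0.75)/2 = 0.775 → q = 0.39×0.175×0.775 = 0.05289 m³/s
Q = Σ q = 0.5106 m³/s

0.511 m³/s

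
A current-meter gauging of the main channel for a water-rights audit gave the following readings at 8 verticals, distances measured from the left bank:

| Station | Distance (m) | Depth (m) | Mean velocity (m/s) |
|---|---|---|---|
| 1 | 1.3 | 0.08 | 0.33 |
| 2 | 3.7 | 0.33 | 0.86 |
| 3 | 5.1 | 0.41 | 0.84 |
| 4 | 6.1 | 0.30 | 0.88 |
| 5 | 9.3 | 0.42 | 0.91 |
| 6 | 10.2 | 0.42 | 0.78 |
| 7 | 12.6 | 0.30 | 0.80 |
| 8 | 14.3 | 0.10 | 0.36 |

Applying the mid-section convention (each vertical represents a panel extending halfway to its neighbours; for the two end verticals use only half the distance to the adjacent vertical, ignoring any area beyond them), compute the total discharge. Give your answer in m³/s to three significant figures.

3.39 m³/s

w_1 = (3.7 − 1.3)/2 = 1.2 m; q_1 = 0.33 × 0.08 × 1.2 = 0.03168 m³/s
w_2 = (5.1 − 1.3)/2 = 1.9 m; q_2 = 0.86 × 0.33 × 1.9 = 0.5392 m³/s
w_3 = (6.1 − 3.7)/2 = 1.2 m; q_3 = 0.84 × 0.41 × 1.2 = 0.4133 m³/s
w_4 = (9.3 − 5.1)/2 = 2.1 m; q_4 = 0.88 × 0.30 × 2.1 = 0.5544 m³/s
w_5 = (10.2 − 6.1)/2 = 2.05 m; q_5 = 0.91 × 0.42 × 2.05 = 0.7835 m³/s
w_6 = (12.6 − 9.3)/2 = 1.65 m; q_6 = 0.78 × 0.42 × 1.65 = 0.5405 m³/s
w_7 = (14.3 − 10.2)/2 = 2.05 m; q_7 = 0.80 × 0.30 × 2.05 = 0.4920 m³/s
w_8 = (14.3 − 12.6)/2 = 0.85 m; q_8 = 0.36 × 0.10 × 0.85 = 0.03060 m³/s
Q = Σ qᵢ = 3.385 m³/s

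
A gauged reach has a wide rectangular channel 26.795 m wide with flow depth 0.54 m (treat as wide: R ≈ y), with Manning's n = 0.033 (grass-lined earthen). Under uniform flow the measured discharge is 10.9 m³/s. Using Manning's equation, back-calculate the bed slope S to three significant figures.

A = b·y = 26.795 × 0.54 = 14.47 m²
Wide channel: R ≈ y = 0.54 m
S = (Q·n / (1·A·R^(2/3)))² = (10.9×0.033 / (1×14.47×0.6631))² = 0.001405

0.00141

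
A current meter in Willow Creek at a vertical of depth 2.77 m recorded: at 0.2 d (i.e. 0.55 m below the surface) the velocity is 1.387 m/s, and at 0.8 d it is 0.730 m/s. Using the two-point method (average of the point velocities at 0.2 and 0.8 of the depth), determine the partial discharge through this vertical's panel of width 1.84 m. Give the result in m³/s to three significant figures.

5.39 m³/s

v̄ = (1.387 + 0.730) / 2 = 1.059 m/s
q = v̄ × d × w = 1.059 × 2.77 × 1.84 = 5.395 m³/s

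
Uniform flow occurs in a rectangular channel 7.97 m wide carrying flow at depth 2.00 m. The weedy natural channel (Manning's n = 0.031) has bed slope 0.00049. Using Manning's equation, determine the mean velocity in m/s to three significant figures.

A = b·y = 7.97 × 2.00 = 15.94 m²
P = b + 2y = 7.97 + 2×2.00 = 11.97 m
R = A/P = 15.94/11.97 = 1.332 m
Q = (1/n)·A·R^(2/3)·S^(1/2) = (1/0.031) × 15.94 × 1.332^(2/3) × 0.00049^(1/2) = 13.78 m³/s
V = Q/A = 13.78/15.94 = 0.8643 m/s

0.864 m/s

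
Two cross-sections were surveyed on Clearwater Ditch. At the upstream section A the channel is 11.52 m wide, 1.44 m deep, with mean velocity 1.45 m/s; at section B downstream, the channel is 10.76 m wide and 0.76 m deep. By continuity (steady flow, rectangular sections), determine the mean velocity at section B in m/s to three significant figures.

Q = A₁V₁ = (11.52×1.44) × 1.45 = 24.05 m³/s
A₂ = 10.76 × 0.76 = 8.178 m²
V₂ = Q/A₂ = 24.05/8.178 = 2.941 m/s

2.94 m/s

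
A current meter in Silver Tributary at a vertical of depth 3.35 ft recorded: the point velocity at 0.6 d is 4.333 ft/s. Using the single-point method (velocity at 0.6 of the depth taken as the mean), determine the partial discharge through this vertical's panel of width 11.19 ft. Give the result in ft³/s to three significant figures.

162 ft³/s

v̄ = v₀.₆ = 4.333 ft/s
q = v̄ × d × w = 4.333 × 3.35 × 11.19 = 162.4 ft³/s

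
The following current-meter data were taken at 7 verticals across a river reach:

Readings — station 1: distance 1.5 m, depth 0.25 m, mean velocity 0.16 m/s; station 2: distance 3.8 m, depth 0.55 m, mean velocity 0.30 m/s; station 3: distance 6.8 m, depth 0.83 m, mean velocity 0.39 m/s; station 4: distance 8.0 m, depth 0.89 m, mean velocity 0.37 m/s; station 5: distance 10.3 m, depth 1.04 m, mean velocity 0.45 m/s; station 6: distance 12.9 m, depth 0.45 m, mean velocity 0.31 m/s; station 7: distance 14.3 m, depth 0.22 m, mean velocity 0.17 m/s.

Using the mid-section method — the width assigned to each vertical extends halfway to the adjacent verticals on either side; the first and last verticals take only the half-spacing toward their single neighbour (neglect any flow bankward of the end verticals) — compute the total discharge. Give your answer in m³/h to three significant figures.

w_1 = (3.8 − 1.5)/2 = 1.15 m; q_1 = 0.16 × 0.25 × 1.15 = 0.04600 m³/s
w_2 = (6.8 − 1.5)/2 = 2.65 m; q_2 = 0.30 × 0.55 × 2.65 = 0.4373 m³/s
w_3 = (8.0 − 3.8)/2 = 2.1 m; q_3 = 0.39 × 0.83 × 2.1 = 0.6798 m³/s
w_4 = (10.3 − 6.8)/2 = 1.75 m; q_4 = 0.37 × 0.89 × 1.75 = 0.5763 m³/s
w_5 = (12.9 − 8.0)/2 = 2.45 m; q_5 = 0.45 × 1.04 × 2.45 = 1.147 m³/s
w_6 = (14.3 − 10.3)/2 = 2 m; q_6 = 0.31 × 0.45 × 2 = 0.2790 m³/s
w_7 = (14.3 − 12.9)/2 = 0.7 m; q_7 = 0.17 × 0.22 × 0.7 = 0.02618 m³/s
Q = Σ qᵢ = 3.191 m³/s
= 3.191 × 3600 = 11490 m³/h

11500 m³/h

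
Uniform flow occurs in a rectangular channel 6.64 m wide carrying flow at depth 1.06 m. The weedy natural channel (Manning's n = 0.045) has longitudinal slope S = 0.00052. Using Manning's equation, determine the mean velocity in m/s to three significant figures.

A = b·y = 6.64 × 1.06 = 7.038 m²
P = b + 2y = 6.64 + 2×1.06 = 8.760 m
R = A/P = 7.038/8.760 = 0.8035 m
Q = (1/n)·A·R^(2/3)·S^(1/2) = (1/0.045) × 7.038 × 0.8035^(2/3) × 0.00052^(1/2) = 3.083 m³/s
V = Q/A = 3.083/7.038 = 0.4380 m/s

0.438 m/s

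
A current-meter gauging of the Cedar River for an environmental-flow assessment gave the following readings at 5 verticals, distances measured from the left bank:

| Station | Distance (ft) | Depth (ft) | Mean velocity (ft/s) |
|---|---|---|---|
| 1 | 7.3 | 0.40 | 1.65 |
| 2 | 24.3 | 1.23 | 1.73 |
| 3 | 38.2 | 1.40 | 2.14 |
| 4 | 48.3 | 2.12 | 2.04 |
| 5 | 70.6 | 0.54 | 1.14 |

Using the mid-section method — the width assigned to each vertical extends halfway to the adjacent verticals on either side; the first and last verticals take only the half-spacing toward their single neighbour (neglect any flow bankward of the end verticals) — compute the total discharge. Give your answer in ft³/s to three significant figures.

w_1 = (24.3 − 7.3)/2 = 8.5 ft; q_1 = 1.65 × 0.40 × 8.5 = 5.610 ft³/s
w_2 = (38.2 − 7.3)/2 = 15.45 ft; q_2 = 1.73 × 1.23 × 15.45 = 32.88 ft³/s
w_3 = (48.3 − 24.3)/2 = 12 ft; q_3 = 2.14 × 1.40 × 12 = 35.95 ft³/s
w_4 = (70.6 − 38.2)/2 = 16.2 ft; q_4 = 2.04 × 2.12 × 16.2 = 70.06 ft³/s
w_5 = (70.6 − 48.3)/2 = 11.15 ft; q_5 = 1.14 × 0.54 × 11.15 = 6.864 ft³/s
Q = Σ qᵢ = 151.4 ft³/s

151 ft³/s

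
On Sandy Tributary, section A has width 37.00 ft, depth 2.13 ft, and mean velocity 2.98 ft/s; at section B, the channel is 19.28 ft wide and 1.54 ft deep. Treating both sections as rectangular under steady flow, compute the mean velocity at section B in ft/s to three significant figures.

7.91 ft/s

Q = A₁V₁ = (37.00×2.13) × 2.98 = 234.9 ft³/s
A₂ = 19.28 × 1.54 = 29.69 ft²
V₂ = Q/A₂ = 234.9/29.69 = 7.910 ft/s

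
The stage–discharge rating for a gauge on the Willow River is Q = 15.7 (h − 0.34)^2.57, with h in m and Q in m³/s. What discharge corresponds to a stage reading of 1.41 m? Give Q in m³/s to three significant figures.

Q = 15.7 × (1.41 − 0.34)^2.57 = 15.7 × 1.07^2.57 = 18.68 m³/s

18.7 m³/s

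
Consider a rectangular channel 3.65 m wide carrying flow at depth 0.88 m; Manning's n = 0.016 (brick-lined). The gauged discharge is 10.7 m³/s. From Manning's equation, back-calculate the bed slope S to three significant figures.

0.00569

A = b·y = 3.65 × 0.88 = 3.212 m²
P = b + 2y = 3.65 + 2×0.88 = 5.410 m
R = A/P = 3.212/5.410 = 0.5937 m
S = (Q·n / (1·A·R^(2/3)))² = (10.7×0.016 / (1×3.212×0.7064))² = 0.005693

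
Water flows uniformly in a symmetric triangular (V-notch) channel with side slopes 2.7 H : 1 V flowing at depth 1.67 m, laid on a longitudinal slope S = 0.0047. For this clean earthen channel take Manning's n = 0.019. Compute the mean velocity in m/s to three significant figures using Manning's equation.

A = z·y² = 2.7×1.67² = 7.530 m²
P = 2y√(1+z²) = 2×1.67×√(1+2.7²) = 9.617 m
R = A/P = 7.530/9.617 = 0.7830 m
Q = (1/n)·A·R^(2/3)·S^(1/2) = (1/0.019) × 7.530 × 0.7830^(2/3) × 0.0047^(1/2) = 23.08 m³/s
V = Q/A = 23.08/7.530 = 3.065 m/s

3.07 m/s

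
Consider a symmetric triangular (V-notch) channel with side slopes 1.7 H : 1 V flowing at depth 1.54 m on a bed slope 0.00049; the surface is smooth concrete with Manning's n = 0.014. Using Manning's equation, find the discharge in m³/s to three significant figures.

4.85 m³/s

A = z·y² = 1.7×1.54² = 4.032 m²
P = 2y√(1+z²) = 2×1.54×√(1+1.7²) = 6.075 m
R = A/P = 4.032/6.075 = 0.6637 m
Q = (1/n)·A·R^(2/3)·S^(1/2) = (1/0.014) × 4.032 × 0.6637^(2/3) × 0.00049^(1/2) = 4.850 m³/s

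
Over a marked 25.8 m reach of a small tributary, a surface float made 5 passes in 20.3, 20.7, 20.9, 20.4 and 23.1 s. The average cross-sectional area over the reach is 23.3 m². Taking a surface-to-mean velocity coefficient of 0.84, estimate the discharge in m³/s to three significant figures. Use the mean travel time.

t̄ = (20.3 + 20.7 + 20.9 + 20.4 + 23.1) / 5 = 21.08 s
v_surface = L / t̄ = 25.8 / 21.08 = 1.224 m/s
v_mean = 0.84 × 1.224 = 1.028 m/s
Q = A × v_mean = 23.3 × 1.028 = 23.95 m³/s

24.0 m³/s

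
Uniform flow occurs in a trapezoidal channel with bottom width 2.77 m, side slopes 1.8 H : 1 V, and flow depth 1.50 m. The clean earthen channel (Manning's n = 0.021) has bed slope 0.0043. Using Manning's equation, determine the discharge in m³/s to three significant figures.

A = (b + z·y)·y = (2.77 + 1.8×1.50)×1.50 = 8.205 m²
P = b + 2y√(1+z²) = 2.77 + 2×1.50×√(1+1.8²) = 8.947 m
R = A/P = 8.205/8.947 = 0.9170 m
Q = (1/n)·A·R^(2/3)·S^(1/2) = (1/0.021) × 8.205 × 0.9170^(2/3) × 0.0043^(1/2) = 24.18 m³/s

24.2 m³/s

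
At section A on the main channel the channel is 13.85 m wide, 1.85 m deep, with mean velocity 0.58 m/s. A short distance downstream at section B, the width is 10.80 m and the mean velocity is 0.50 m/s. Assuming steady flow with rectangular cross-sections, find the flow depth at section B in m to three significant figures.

2.75 m

Q = A₁V₁ = (13.85×1.85) × 0.58 = 14.86 m³/s
d₂ = Q/(b₂ V₂) = 14.86/(10.80×0.50) = 2.752 m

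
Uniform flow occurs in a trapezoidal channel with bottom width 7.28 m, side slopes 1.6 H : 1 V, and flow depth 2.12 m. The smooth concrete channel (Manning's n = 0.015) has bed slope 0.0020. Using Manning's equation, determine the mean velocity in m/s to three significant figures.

3.87 m/s

A = (b + z·y)·y = (7.28 + 1.6×2.12)×2.12 = 22.62 m²
P = b + 2y√(1+z²) = 7.28 + 2×2.12×√(1+1.6²) = 15.28 m
R = A/P = 22.62/15.28 = 1.481 m
Q = (1/n)·A·R^(2/3)·S^(1/2) = (1/0.015) × 22.62 × 1.481^(2/3) × 0.0020^(1/2) = 87.63 m³/s
V = Q/A = 87.63/22.62 = 3.873 m/s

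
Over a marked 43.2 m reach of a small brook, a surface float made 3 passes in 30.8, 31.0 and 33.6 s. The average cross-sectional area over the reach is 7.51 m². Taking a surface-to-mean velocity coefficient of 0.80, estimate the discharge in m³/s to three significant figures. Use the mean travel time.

8.16 m³/s

t̄ = (30.8 + 31.0 + 33.6) / 3 = 31.8 s
v_surface = L / t̄ = 43.2 / 31.8 = 1.358 m/s
v_mean = 0.80 × 1.358 = 1.087 m/s
Q = A × v_mean = 7.51 × 1.087 = 8.162 m³/s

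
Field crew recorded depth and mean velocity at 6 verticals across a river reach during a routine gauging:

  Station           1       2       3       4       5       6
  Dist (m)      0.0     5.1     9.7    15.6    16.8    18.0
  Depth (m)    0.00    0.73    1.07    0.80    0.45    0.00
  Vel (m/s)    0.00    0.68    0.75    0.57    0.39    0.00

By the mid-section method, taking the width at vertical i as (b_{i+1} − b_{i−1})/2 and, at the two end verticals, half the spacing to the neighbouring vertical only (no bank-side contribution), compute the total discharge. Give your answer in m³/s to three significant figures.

w_2 = (9.7 − 0.0)/2 = 4.85 m; q_2 = 0.68 × 0.73 × 4.85 = 2.408 m³/s
w_3 = (15.6 − 5.1)/2 = 5.25 m; q_3 = 0.75 × 1.07 × 5.25 = 4.213 m³/s
w_4 = (16.8 − 9.7)/2 = 3.55 m; q_4 = 0.57 × 0.80 × 3.55 = 1.619 m³/s
w_5 = (18.0 − 15.6)/2 = 1.2 m; q_5 = 0.39 × 0.45 × 1.2 = 0.2106 m³/s
Stations 1, 6 contribute zero (depth or velocity is 0).
Q = Σ qᵢ = 8.450 m³/s

8.45 m³/s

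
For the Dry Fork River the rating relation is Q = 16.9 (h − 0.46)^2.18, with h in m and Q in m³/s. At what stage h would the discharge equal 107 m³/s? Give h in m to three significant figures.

h − h₀ = (Q/C)^(1/b) = (107/16.9)^(1/2.18) = 2.332 m
h = 0.46 + 2.332 = 2.792 m

2.79 m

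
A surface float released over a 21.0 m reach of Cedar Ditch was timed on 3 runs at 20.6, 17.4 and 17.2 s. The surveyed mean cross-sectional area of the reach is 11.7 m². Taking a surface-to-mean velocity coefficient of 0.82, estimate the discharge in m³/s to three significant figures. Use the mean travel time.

t̄ = (20.6 + 17.4 + 17.2) / 3 = 18.4 s
v_surface = L / t̄ = 21.0 / 18.4 = 1.141 m/s
v_mean = 0.82 × 1.141 = 0.9359 m/s
Q = A × v_mean = 11.7 × 0.9359 = 10.95 m³/s

10.9 m³/s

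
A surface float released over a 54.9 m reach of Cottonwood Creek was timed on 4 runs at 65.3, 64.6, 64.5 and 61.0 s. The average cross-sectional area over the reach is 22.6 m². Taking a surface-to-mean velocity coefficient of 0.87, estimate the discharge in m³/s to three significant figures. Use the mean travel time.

16.9 m³/s

t̄ = (65.3 + 64.6 + 64.5 + 61.0) / 4 = 63.85 s
v_surface = L / t̄ = 54.9 / 63.85 = 0.8598 m/s
v_mean = 0.87 × 0.8598 = 0.7481 m/s
Q = A × v_mean = 22.6 × 0.7481 = 16.91 m³/s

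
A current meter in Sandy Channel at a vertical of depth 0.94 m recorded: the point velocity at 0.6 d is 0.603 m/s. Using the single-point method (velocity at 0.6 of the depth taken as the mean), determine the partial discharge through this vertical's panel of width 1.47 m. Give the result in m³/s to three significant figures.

0.833 m³/s

v̄ = v₀.₆ = 0.603 m/s
q = v̄ × d × w = 0.6030 × 0.94 × 1.47 = 0.8332 m³/s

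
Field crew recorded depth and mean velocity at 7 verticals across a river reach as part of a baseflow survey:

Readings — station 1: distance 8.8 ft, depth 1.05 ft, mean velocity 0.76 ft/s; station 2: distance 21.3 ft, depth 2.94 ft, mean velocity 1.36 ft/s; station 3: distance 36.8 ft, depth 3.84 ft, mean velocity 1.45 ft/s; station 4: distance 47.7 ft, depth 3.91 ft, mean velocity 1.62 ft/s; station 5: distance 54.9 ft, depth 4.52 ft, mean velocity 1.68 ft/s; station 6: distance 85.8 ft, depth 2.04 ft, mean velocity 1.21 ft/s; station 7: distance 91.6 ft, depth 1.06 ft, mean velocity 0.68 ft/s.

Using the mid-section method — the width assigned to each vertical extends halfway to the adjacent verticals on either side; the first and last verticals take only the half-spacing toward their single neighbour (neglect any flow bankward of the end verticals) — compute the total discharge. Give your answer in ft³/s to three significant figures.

w_1 = (21.3 − 8.8)/2 = 6.25 ft; q_1 = 0.76 × 1.05 × 6.25 = 4.988 ft³/s
w_2 = (36.8 − 8.8)/2 = 14 ft; q_2 = 1.36 × 2.94 × 14 = 55.98 ft³/s
w_3 = (47.7 − 21.3)/2 = 13.2 ft; q_3 = 1.45 × 3.84 × 13.2 = 73.50 ft³/s
w_4 = (54.9 − 36.8)/2 = 9.05 ft; q_4 = 1.62 × 3.91 × 9.05 = 57.32 ft³/s
w_5 = (85.8 − 47.7)/2 = 19.05 ft; q_5 = 1.68 × 4.52 × 19.05 = 144.7 ft³/s
w_6 = (91.6 − 54.9)/2 = 18.35 ft; q_6 = 1.21 × 2.04 × 18.35 = 45.30 ft³/s
w_7 = (91.6 − 85.8)/2 = 2.9 ft; q_7 = 0.68 × 1.06 × 2.9 = 2.090 ft³/s
Q = Σ qᵢ = 383.8 ft³/s

384 ft³/s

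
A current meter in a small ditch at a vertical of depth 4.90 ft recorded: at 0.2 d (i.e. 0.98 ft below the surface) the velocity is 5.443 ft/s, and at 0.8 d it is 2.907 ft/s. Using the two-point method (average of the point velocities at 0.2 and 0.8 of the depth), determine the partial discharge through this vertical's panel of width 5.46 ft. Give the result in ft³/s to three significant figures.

112 ft³/s

v̄ = (5.443 + 2.907) / 2 = 4.175 ft/s
q = v̄ × d × w = 4.175 × 4.90 × 5.46 = 111.7 ft³/s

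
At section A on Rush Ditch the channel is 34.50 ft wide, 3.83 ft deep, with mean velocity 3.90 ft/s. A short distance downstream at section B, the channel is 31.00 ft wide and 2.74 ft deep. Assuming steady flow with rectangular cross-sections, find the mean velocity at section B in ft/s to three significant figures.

Q = A₁V₁ = (34.50×3.83) × 3.90 = 515.3 ft³/s
A₂ = 31.00 × 2.74 = 84.94 ft²
V₂ = Q/A₂ = 515.3/84.94 = 6.067 ft/s

6.07 ft/s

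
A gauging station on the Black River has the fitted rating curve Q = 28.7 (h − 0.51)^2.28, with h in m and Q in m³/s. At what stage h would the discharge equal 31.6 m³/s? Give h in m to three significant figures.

h − h₀ = (Q/C)^(1/b) = (31.6/28.7)^(1/2.28) = 1.043 m
h = 0.51 + 1.043 = 1.553 m

1.55 m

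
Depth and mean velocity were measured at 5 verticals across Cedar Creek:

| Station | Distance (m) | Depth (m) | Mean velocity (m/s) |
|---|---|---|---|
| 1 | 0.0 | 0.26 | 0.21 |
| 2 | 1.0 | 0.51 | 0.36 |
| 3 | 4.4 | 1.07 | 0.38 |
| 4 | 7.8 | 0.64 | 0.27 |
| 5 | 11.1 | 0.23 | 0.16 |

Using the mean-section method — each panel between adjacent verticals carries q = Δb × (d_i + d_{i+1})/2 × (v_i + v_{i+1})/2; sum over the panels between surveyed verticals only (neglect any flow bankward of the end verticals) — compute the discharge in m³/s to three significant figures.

Panel 1-2: Δb = 1 m, d̄ = (0.26+0.51)/2 = 0.385, v̄ = (0.21+0.36)/2 = 0.285 → q = 1×0.385×0.285 = 0.1097 m³/s
Panel 2-3: Δb = 3.4 m, d̄ = (0.51+1.07)/2 = 0.79, v̄ = (0.36+0.38)/2 = 0.37 → q = 3.4×0.79×0.37 = 0.9938 m³/s
Panel 3-4: Δb = 3.4 m, d̄ = (1.07+0.64)/2 = 0.855, v̄ = (0.38+0.27)/2 = 0.325 → q = 3.4×0.855×0.325 = 0.9448 m³/s
Panel 4-5: Δb = 3.3 m, d̄ = (0.64+0.23)/2 = 0.435, v̄ = (0.27+0.16)/2 = 0.215 → q = 3.3×0.435×0.215 = 0.3086 m³/s
Q = Σ q = 2.357 m³/s

2.36 m³/s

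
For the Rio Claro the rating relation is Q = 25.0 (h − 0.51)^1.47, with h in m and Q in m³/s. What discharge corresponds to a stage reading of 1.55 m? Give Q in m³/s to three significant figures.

26.5 m³/s

Q = 25.0 × (1.55 − 0.51)^1.47 = 25.0 × 1.04^1.47 = 26.48 m³/s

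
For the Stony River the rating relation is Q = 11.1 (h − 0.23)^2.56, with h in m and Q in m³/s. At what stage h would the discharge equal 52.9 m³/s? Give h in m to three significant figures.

2.07 m

h − h₀ = (Q/C)^(1/b) = (52.9/11.1)^(1/2.56) = 1.840 m
h = 0.23 + 1.840 = 2.070 m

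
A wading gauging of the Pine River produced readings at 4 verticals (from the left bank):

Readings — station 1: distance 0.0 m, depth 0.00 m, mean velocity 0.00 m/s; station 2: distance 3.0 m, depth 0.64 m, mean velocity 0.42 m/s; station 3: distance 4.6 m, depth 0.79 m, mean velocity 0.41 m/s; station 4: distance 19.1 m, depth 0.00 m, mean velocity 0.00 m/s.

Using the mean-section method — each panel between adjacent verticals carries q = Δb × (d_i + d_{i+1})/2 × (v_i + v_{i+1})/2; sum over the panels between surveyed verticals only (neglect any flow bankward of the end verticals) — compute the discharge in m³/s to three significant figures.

1.85 m³/s

Panel 1-2: Δb = 3 m, d̄ = (0.00+0.64)/2 = 0.32, v̄ = (0.00+0.42)/2 = 0.21 → q = 3×0.32×0.21 = 0.2016 m³/s
Panel 2-3: Δb = 1.6 m, d̄ = (0.64+0.79)/2 = 0.715, v̄ = (0.42+0.41)/2 = 0.415 → q = 1.6×0.715×0.415 = 0.4748 m³/s
Panel 3-4: Δb = 14.5 m, d̄ = (0.79+0.00)/2 = 0.395, v̄ = (0.41+0.00)/2 = 0.205 → q = 14.5×0.395×0.205 = 1.174 m³/s
Q = Σ q = 1.850 m³/s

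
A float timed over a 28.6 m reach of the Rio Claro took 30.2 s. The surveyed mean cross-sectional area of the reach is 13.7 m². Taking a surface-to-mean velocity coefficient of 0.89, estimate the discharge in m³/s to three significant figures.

v_surface = L / t̄ = 28.6 / 30.2 = 0.9470 m/s
v_mean = 0.89 × 0.9470 = 0.8428 m/s
Q = A × v_mean = 13.7 × 0.8428 = 11.55 m³/s

11.5 m³/s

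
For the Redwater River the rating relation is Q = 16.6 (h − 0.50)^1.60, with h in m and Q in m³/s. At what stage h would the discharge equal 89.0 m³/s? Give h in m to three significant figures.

3.36 m

h − h₀ = (Q/C)^(1/b) = (89.0/16.6)^(1/1.60) = 2.856 m
h = 0.50 + 2.856 = 3.356 m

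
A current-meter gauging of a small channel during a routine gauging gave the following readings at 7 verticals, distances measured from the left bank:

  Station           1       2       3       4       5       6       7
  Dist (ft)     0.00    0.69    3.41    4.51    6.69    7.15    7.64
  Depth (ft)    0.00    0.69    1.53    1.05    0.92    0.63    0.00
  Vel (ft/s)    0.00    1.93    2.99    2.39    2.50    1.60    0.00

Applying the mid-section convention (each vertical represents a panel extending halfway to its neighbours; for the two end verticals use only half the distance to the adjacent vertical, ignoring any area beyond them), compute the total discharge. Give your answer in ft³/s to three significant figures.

w_2 = (3.41 − 0.00)/2 = 1.705 ft; q_2 = 1.93 × 0.69 × 1.705 = 2.271 ft³/s
w_3 = (4.51 − 0.69)/2 = 1.91 ft; q_3 = 2.99 × 1.53 × 1.91 = 8.738 ft³/s
w_4 = (6.69 − 3.41)/2 = 1.64 ft; q_4 = 2.39 × 1.05 × 1.64 = 4.116 ft³/s
w_5 = (7.15 − 4.51)/2 = 1.32 ft; q_5 = 2.50 × 0.92 × 1.32 = 3.036 ft³/s
w_6 = (7.64 − 6.69)/2 = 0.475 ft; q_6 = 1.60 × 0.63 × 0.475 = 0.4788 ft³/s
Stations 1, 7 contribute zero (depth or velocity is 0).
Q = Σ qᵢ = 18.64 ft³/s

18.6 ft³/s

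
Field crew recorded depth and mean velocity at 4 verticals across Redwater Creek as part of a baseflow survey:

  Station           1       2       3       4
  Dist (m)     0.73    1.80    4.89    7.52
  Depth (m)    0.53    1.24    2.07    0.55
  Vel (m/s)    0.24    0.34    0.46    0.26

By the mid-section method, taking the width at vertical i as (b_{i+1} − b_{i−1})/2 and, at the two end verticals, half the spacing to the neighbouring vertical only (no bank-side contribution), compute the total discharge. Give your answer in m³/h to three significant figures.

w_1 = (1.80 − 0.73)/2 = 0.535 m; q_1 = 0.24 × 0.53 × 0.535 = 0.06805 m³/s
w_2 = (4.89 − 0.73)/2 = 2.08 m; q_2 = 0.34 × 1.24 × 2.08 = 0.8769 m³/s
w_3 = (7.52 − 1.80)/2 = 2.86 m; q_3 = 0.46 × 2.07 × 2.86 = 2.723 m³/s
w_4 = (7.52 − 4.89)/2 = 1.315 m; q_4 = 0.26 × 0.55 × 1.315 = 0.1880 m³/s
Q = Σ qᵢ = 3.856 m³/s
= 3.856 × 3600 = 13880 m³/h

13900 m³/h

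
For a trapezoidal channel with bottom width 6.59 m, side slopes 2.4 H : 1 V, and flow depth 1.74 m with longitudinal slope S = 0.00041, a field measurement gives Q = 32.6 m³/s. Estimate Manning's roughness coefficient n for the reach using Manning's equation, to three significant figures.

0.0131

A = (b + z·y)·y = (6.59 + 2.4×1.74)×1.74 = 18.73 m²
P = b + 2y√(1+z²) = 6.59 + 2×1.74×√(1+2.4²) = 15.64 m
R = A/P = 18.73/15.64 = 1.198 m
n = (1/Q)·A·R^(2/3)·S^(1/2) = (1/32.6) × 18.73 × 1.128 × 0.02025 = 0.01312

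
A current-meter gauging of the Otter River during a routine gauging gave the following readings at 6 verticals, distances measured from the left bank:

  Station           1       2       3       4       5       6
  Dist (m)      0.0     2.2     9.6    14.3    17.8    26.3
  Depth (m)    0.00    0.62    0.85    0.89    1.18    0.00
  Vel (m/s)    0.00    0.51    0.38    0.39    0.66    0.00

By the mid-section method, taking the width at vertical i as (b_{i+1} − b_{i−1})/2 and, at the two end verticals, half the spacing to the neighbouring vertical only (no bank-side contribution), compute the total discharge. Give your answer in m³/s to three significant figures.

w_2 = (9.6 − 0.0)/2 = 4.8 m; q_2 = 0.51 × 0.62 × 4.8 = 1.518 m³/s
w_3 = (14.3 − 2.2)/2 = 6.05 m; q_3 = 0.38 × 0.85 × 6.05 = 1.954 m³/s
w_4 = (17.8 − 9.6)/2 = 4.1 m; q_4 = 0.39 × 0.89 × 4.1 = 1.423 m³/s
w_5 = (26.3 − 14.3)/2 = 6 m; q_5 = 0.66 × 1.18 × 6 = 4.673 m³/s
Stations 1, 6 contribute zero (depth or velocity is 0).
Q = Σ qᵢ = 9.568 m³/s

9.57 m³/s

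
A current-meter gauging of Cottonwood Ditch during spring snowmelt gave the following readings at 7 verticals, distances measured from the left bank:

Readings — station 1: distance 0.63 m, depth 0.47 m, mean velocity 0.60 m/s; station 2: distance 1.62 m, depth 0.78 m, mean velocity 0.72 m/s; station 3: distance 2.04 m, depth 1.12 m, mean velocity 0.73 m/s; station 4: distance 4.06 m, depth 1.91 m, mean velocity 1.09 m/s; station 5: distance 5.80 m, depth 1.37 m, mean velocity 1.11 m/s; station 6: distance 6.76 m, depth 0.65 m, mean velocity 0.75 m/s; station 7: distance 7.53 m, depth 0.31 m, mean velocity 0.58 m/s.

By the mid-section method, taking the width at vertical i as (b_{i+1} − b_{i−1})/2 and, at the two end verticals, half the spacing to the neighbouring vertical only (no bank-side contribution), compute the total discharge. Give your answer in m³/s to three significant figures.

7.99 m³/s

w_1 = (1.62 − 0.63)/2 = 0.495 m; q_1 = 0.60 × 0.47 × 0.495 = 0.1396 m³/s
w_2 = (2.04 − 0.63)/2 = 0.705 m; q_2 = 0.72 × 0.78 × 0.705 = 0.3959 m³/s
w_3 = (4.06 − 1.62)/2 = 1.22 m; q_3 = 0.73 × 1.12 × 1.22 = 0.9975 m³/s
w_4 = (5.80 − 2.04)/2 = 1.88 m; q_4 = 1.09 × 1.91 × 1.88 = 3.914 m³/s
w_5 = (6.76 − 4.06)/2 = 1.35 m; q_5 = 1.11 × 1.37 × 1.35 = 2.053 m³/s
w_6 = (7.53 − 5.80)/2 = 0.865 m; q_6 = 0.75 × 0.65 × 0.865 = 0.4217 m³/s
w_7 = (7.53 − 6.76)/2 = 0.385 m; q_7 = 0.58 × 0.31 × 0.385 = 0.06922 m³/s
Q = Σ qᵢ = 7.991 m³/s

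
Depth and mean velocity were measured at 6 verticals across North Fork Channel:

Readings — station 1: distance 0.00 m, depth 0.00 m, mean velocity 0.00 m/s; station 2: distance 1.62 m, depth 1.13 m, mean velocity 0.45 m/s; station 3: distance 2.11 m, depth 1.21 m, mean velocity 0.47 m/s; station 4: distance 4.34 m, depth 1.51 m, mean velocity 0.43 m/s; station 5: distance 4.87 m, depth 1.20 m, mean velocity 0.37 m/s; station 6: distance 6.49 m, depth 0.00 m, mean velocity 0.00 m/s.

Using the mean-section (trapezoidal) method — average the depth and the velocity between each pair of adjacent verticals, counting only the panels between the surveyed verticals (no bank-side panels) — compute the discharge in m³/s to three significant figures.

2.30 m³/s

Panel 1-2: Δb = 1.62 m, d̄ = (0.00+1.13)/2 = 0.565, v̄ = (0.00+0.45)/2 = 0.225 → q = 1.62×0.565×0.225 = 0.2059 m³/s
Panel 2-3: Δb = 0.49 m, d̄ = (1.13+1.21)/2 = 1.17, v̄ = (0.45+0.47)/2 = 0.46 → q = 0.49×1.17×0.46 = 0.2637 m³/s
Panel 3-4: Δb = 2.23 m, d̄ = (1.21+1.51)/2 = 1.36, v̄ = (0.47+0.43)/2 = 0.45 → q = 2.23×1.36×0.45 = 1.365 m³/s
Panel 4-5: Δb = 0.53 m, d̄ = (1.51+1.20)/2 = 1.355, v̄ = (0.43+0.37)/2 = 0.4 → q = 0.53×1.355×0.4 = 0.2873 m³/s
Panel 5-6: Δb = 1.62 m, d̄ = (1.20+0.00)/2 = 0.6, v̄ = (0.37+0.00)/2 = 0.185 → q = 1.62×0.6×0.185 = 0.1798 m³/s
Q = Σ q = 2.302 m³/s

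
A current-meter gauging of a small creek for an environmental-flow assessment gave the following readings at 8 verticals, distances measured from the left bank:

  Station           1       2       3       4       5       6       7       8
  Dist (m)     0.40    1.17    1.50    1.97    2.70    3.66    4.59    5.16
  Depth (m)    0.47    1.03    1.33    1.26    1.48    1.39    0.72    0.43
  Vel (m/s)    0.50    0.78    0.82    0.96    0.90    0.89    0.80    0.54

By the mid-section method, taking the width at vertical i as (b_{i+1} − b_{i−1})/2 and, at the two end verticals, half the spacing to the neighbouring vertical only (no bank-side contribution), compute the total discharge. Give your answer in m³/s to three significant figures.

4.49 m³/s

w_1 = (1.17 − 0.40)/2 = 0.385 m; q_1 = 0.50 × 0.47 × 0.385 = 0.09048 m³/s
w_2 = (1.50 − 0.40)/2 = 0.55 m; q_2 = 0.78 × 1.03 × 0.55 = 0.4419 m³/s
w_3 = (1.97 − 1.17)/2 = 0.4 m; q_3 = 0.82 × 1.33 × 0.4 = 0.4362 m³/s
w_4 = (2.70 − 1.50)/2 = 0.6 m; q_4 = 0.96 × 1.26 × 0.6 = 0.7258 m³/s
w_5 = (3.66 − 1.97)/2 = 0.845 m; q_5 = 0.90 × 1.48 × 0.845 = 1.126 m³/s
w_6 = (4.59 − 2.70)/2 = 0.945 m; q_6 = 0.89 × 1.39 × 0.945 = 1.169 m³/s
w_7 = (5.16 − 3.66)/2 = 0.75 m; q_7 = 0.80 × 0.72 × 0.75 = 0.4320 m³/s
w_8 = (5.16 − 4.59)/2 = 0.285 m; q_8 = 0.54 × 0.43 × 0.285 = 0.06618 m³/s
Q = Σ qᵢ = 4.487 m³/s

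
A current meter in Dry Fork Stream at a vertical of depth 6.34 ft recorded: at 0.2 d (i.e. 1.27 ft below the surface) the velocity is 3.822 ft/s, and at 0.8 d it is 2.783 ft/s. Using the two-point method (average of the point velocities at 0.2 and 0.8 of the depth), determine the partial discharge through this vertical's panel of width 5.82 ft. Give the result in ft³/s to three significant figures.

122 ft³/s

v̄ = (3.822 + 2.783) / 2 = 3.303 ft/s
q = v̄ × d × w = 3.303 × 6.34 × 5.82 = 121.9 ft³/s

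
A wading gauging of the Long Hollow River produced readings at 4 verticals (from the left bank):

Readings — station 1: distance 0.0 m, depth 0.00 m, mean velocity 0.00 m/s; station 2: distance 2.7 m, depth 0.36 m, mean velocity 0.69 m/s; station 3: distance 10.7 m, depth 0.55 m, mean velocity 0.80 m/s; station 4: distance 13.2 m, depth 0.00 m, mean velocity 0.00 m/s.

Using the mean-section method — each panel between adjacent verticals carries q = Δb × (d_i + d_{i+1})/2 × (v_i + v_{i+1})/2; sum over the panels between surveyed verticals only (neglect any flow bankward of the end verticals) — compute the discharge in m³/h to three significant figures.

11400 m³/h

Panel 1-2: Δb = 2.7 m, d̄ = (0.00+0.36)/2 = 0.18, v̄ = (0.00+0.69)/2 = 0.345 → q = 2.7×0.18×0.345 = 0.1677 m³/s
Panel 2-3: Δb = 8 m, d̄ = (0.36+0.55)/2 = 0.455, v̄ = (0.69+0.80)/2 = 0.745 → q = 8×0.455×0.745 = 2.712 m³/s
Panel 3-4: Δb = 2.5 m, d̄ = (0.55+0.00)/2 = 0.275, v̄ = (0.80+0.00)/2 = 0.4 → q = 2.5×0.275×0.4 = 0.2750 m³/s
Q = Σ q = 3.154 m³/s
= 3.154 × 3600 = 11360 m³/h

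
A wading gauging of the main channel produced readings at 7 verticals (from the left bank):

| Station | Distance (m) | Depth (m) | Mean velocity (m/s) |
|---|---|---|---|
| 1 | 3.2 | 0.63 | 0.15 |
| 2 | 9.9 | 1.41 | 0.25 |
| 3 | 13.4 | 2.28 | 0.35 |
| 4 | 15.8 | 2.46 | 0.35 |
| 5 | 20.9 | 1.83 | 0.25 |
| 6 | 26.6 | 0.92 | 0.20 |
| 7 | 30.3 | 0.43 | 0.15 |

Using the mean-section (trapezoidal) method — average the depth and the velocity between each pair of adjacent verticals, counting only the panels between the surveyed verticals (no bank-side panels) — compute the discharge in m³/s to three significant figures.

10.8 m³/s

Panel 1-2: Δb = 6.7 m, d̄ = (0.63+1.41)/2 = 1.02, v̄ = (0.15+0.25)/2 = 0.2 → q = 6.7×1.02×0.2 = 1.367 m³/s
Panel 2-3: Δb = 3.5 m, d̄ = (1.41+2.28)/2 = 1.845, v̄ = (0.25+0.35)/2 = 0.3 → q = 3.5×1.845×0.3 = 1.937 m³/s
Panel 3-4: Δb = 2.4 m, d̄ = (2.28+2.46)/2 = 2.37, v̄ = (0.35+0.35)/2 = 0.35 → q = 2.4×2.37×0.35 = 1.991 m³/s
Panel 4-5: Δb = 5.1 m, d̄ = (2.46+1.83)/2 = 2.145, v̄ = (0.35+0.25)/2 = 0.3 → q = 5.1×2.145×0.3 = 3.282 m³/s
Panel 5-6: Δb = 5.7 m, d̄ = (1.83+0.92)/2 = 1.375, v̄ = (0.25+0.20)/2 = 0.225 → q = 5.7×1.375×0.225 = 1.763 m³/s
Panel 6-7: Δb = 3.7 m, d̄ = (0.92+0.43)/2 = 0.675, v̄ = (0.20+0.15)/2 = 0.175 → q = 3.7×0.675×0.175 = 0.4371 m³/s
Q = Σ q = 10.78 m³/s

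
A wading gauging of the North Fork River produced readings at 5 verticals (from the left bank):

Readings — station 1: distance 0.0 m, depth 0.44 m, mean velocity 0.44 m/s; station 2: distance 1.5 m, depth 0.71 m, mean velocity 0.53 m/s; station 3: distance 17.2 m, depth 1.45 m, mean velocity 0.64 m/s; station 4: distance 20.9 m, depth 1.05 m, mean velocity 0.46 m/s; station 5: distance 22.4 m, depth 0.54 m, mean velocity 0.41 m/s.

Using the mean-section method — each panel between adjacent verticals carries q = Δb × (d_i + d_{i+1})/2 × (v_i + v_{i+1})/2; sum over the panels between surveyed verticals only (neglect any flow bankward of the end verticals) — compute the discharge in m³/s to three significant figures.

13.4 m³/s

Panel 1-2: Δb = 1.5 m, d̄ = (0.44+0.71)/2 = 0.575, v̄ = (0.44+0.53)/2 = 0.485 → q = 1.5×0.575×0.485 = 0.4183 m³/s
Panel 2-3: Δb = 15.7 m, d̄ = (0.71+1.45)/2 = 1.08, v̄ = (0.53+0.64)/2 = 0.585 → q = 15.7×1.08×0.585 = 9.919 m³/s
Panel 3-4: Δb = 3.7 m, d̄ = (1.45+1.05)/2 = 1.25, v̄ = (0.64+0.46)/2 = 0.55 → q = 3.7×1.25×0.55 = 2.544 m³/s
Panel 4-5: Δb = 1.5 m, d̄ = (1.05+0.54)/2 = 0.795, v̄ = (0.46+0.41)/2 = 0.435 → q = 1.5×0.795×0.435 = 0.5187 m³/s
Q = Σ q = 13.40 m³/s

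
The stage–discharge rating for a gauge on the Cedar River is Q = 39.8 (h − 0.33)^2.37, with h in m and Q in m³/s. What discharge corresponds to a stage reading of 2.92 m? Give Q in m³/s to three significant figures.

380 m³/s

Q = 39.8 × (2.92 − 0.33)^2.37 = 39.8 × 2.59^2.37 = 379.7 m³/s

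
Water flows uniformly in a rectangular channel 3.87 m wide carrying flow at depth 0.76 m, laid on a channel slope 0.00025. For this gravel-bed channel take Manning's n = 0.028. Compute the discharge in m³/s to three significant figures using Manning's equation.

A = b·y = 3.87 × 0.76 = 2.941 m²
P = b + 2y = 3.87 + 2×0.76 = 5.390 m
R = A/P = 2.941/5.390 = 0.5457 m
Q = (1/n)·A·R^(2/3)·S^(1/2) = (1/0.028) × 2.941 × 0.5457^(2/3) × 0.00025^(1/2) = 1.109 m³/s

1.11 m³/s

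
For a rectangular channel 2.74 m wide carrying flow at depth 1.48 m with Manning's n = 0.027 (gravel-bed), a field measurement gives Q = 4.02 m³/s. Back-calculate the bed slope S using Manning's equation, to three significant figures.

A = b·y = 2.74 × 1.48 = 4.055 m²
P = b + 2y = 2.74 + 2×1.48 = 5.700 m
R = A/P = 4.055/5.700 = 0.7114 m
S = (Q·n / (1·A·R^(2/3)))² = (4.02×0.027 / (1×4.055×0.7969))² = 0.001128

0.00113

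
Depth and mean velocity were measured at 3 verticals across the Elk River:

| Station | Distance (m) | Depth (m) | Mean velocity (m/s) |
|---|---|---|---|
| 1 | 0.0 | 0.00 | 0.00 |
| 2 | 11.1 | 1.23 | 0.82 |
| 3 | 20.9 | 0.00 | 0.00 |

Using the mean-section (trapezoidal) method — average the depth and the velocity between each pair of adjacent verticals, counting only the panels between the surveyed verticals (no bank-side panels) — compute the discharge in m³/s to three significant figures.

5.27 m³/s

Panel 1-2: Δb = 11.1 m, d̄ = (0.00+1.23)/2 = 0.615, v̄ = (0.00+0.82)/2 = 0.41 → q = 11.1×0.615×0.41 = 2.799 m³/s
Panel 2-3: Δb = 9.8 m, d̄ = (1.23+0.00)/2 = 0.615, v̄ = (0.82+0.00)/2 = 0.41 → q = 9.8×0.615×0.41 = 2.471 m³/s
Q = Σ q = 5.270 m³/s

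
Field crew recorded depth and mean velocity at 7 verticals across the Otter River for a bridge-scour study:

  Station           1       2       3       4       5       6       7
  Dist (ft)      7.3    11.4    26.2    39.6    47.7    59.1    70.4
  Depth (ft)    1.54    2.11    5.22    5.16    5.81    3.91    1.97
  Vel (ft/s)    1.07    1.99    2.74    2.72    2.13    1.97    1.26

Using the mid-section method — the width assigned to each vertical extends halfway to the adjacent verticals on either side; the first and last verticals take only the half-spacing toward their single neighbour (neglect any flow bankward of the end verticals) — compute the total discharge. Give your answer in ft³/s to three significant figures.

618 ft³/s

w_1 = (11.4 − 7.3)/2 = 2.05 ft; q_1 = 1.07 × 1.54 × 2.05 = 3.378 ft³/s
w_2 = (26.2 − 7.3)/2 = 9.45 ft; q_2 = 1.99 × 2.11 × 9.45 = 39.68 ft³/s
w_3 = (39.6 − 11.4)/2 = 14.1 ft; q_3 = 2.74 × 5.22 × 14.1 = 201.7 ft³/s
w_4 = (47.7 − 26.2)/2 = 10.75 ft; q_4 = 2.72 × 5.16 × 10.75 = 150.9 ft³/s
w_5 = (59.1 − 39.6)/2 = 9.75 ft; q_5 = 2.13 × 5.81 × 9.75 = 120.7 ft³/s
w_6 = (70.4 − 47.7)/2 = 11.35 ft; q_6 = 1.97 × 3.91 × 11.35 = 87.43 ft³/s
w_7 = (70.4 − 59.1)/2 = 5.65 ft; q_7 = 1.26 × 1.97 × 5.65 = 14.02 ft³/s
Q = Σ qᵢ = 617.7 ft³/s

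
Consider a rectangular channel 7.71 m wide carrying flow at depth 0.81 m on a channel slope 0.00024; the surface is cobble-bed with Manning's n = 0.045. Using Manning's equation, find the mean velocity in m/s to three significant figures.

A = b·y = 7.71 × 0.81 = 6.245 m²
P = b + 2y = 7.71 + 2×0.81 = 9.330 m
R = A/P = 6.245/9.330 = 0.6694 m
Q = (1/n)·A·R^(2/3)·S^(1/2) = (1/0.045) × 6.245 × 0.6694^(2/3) × 0.00024^(1/2) = 1.645 m³/s
V = Q/A = 1.645/6.245 = 0.2634 m/s

0.263 m/s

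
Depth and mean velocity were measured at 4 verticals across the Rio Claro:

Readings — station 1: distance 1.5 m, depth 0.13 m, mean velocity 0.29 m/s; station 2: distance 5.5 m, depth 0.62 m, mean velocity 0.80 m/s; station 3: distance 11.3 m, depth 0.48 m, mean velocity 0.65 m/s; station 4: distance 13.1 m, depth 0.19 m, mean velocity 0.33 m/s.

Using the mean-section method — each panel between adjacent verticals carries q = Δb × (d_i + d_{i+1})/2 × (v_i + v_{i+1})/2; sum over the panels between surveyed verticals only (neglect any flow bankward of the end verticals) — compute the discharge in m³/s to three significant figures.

3.43 m³/s

Panel 1-2: Δb = 4 m, d̄ = (0.13+0.62)/2 = 0.375, v̄ = (0.29+0.80)/2 = 0.545 → q = 4×0.375×0.545 = 0.8175 m³/s
Panel 2-3: Δb = 5.8 m, d̄ = (0.62+0.48)/2 = 0.55, v̄ = (0.80+0.65)/2 = 0.725 → q = 5.8×0.55×0.725 = 2.313 m³/s
Panel 3-4: Δb = 1.8 m, d̄ = (0.48+0.19)/2 = 0.335, v̄ = (0.65+0.33)/2 = 0.49 → q = 1.8×0.335×0.49 = 0.2955 m³/s
Q = Σ q = 3.426 m³/s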